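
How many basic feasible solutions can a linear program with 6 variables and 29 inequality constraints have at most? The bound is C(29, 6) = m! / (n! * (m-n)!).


Each vertex corresponds to some choice of n active constraints out of m, so the number of vertices is at most C(m, n) = m! / (n!(m-n)!).
m = 29, n = 6
Numerator: 29 * 28 * 27 * 26 * 25 * 24
Denominator: 6! = 720
C(29, 6) = 475020


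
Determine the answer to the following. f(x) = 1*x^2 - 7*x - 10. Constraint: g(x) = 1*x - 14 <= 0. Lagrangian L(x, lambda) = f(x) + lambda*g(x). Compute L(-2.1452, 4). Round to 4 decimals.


Step 1: Evaluate f(x).
f(-2.1452) = 1*(-2.1452)^2 - 7*(-2.1452) - 10 = 9.6183
Step 2: Evaluate g(x).
g(-2.1452) = 1*-2.1452 - 14 = -16.1452
Step 3: Compute Lagrangian.
L = 9.6183 + 4*-16.1452 = -54.9625


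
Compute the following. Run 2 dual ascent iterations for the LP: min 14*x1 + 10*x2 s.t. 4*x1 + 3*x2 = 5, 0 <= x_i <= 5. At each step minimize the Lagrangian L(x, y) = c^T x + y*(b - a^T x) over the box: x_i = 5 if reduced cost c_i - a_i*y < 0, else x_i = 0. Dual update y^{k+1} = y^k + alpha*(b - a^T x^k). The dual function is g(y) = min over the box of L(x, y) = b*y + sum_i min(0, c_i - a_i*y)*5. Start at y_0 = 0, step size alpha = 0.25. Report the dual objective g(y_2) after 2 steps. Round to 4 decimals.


Dual ascent for LP: min 14*x1 + 10*x2, 4*x1 + 3*x2 = 5, 0 <= x_i <= 5
Step 1: y^k = 0.0, reduced costs: (14.0, 10.0)
  x^k = (0.0, 0.0), subgradient = b - a^T x = 5.0
  y^{k+1} = 0.0 + 0.25*5.0 = 1.25
Step 2: y^k = 1.25, reduced costs: (9.0, 6.25)
  x^k = (0.0, 0.0), subgradient = b - a^T x = 5.0
  y^{k+1} = 1.25 + 0.25*5.0 = 2.5
Dual objective at y_2 = 2.5: reduced costs (4.0, 2.5), box minimizer x = (0.0, 0.0)
g(y_2) = b*y + (c1 - a1*y)*x1 + (c2 - a2*y)*x2 = 5*2.5 + 4.0*0.0 + 2.5*0.0 = 12.5 + 0.0 + 0.0 = 12.5


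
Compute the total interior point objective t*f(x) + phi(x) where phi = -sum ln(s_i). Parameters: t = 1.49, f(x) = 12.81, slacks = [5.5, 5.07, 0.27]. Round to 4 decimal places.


Step 1: Compute log-barrier.
ln values: [1.7047, 1.6233, -1.3093]
phi = -(1.7047 + 1.6233 - 1.3093) = -2.0188
Step 2: Compute augmented objective.
t*f(x) = 1.49*12.81 = 19.0869
Total = 19.0869 - 2.0188 = 17.0681


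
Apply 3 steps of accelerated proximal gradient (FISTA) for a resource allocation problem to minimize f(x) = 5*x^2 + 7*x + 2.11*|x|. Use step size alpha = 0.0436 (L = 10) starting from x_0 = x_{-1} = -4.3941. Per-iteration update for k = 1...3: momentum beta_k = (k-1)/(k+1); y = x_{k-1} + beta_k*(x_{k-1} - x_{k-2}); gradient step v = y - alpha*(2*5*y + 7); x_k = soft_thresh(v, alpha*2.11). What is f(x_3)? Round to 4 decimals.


FISTA on f(x) = 5*x^2 + 7*x + 2.11*|x|
L = 10, alpha = 0.0436
Iteration 1: beta = 0.0, y = -4.3941 + 0.0*(-4.3941 + 4.3941) = -4.3941
  grad(y) = -36.941, v = y - alpha*grad = -2.7835
  prox(v) = soft_thresh(-2.7835, 0.092) = -2.6915
Iteration 2: beta = 0.3333, y = -2.6915 + 0.3333*(-2.6915 + 4.3941) = -2.1239
  grad(y) = -14.2394, v = y - alpha*grad = -1.5031
  prox(v) = soft_thresh(-1.5031, 0.092) = -1.4111
Iteration 3: beta = 0.5, y = -1.4111 + 0.5*(-1.4111 + 2.6915) = -0.7709
  grad(y) = -0.7092, v = y - alpha*grad = -0.74
  prox(v) = soft_thresh(-0.74, 0.092) = -0.648
f(x_3) = 5*(-0.648)^2 + 7*(-0.648) + 2.11*|-0.648| = -1.0692


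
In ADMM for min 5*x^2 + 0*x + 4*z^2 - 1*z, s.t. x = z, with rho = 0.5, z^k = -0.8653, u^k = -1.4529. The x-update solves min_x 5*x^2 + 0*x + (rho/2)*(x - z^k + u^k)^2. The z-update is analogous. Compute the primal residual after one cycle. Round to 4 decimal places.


ADMM iteration with rho = 0.5, z^k = -0.8653, u^k = -1.4529
Step 1: x-update.
Minimize 5*x^2 + 0*x + (0.5/2)*(x + 0.8653 - 1.4529)^2
FOC: (2*5 + 0.5)*x = 0 + 0.5*(-0.8653 + 1.4529)
x^{k+1} = 0.028
Step 2: z-update.
Minimize 4*z^2 - 1*z + (0.5/2)*(0.028 - z - 1.4529)^2
FOC: (2*4 + 0.5)*z = 1 + 0.5*(0.028 - 1.4529)
z^{k+1} = 0.0338
Step 3: u-update.
u^{k+1} = -1.4529 + 0.028 - 0.0338 = -1.4587
Step 4: Primal residual = |0.028 - 0.0338| = 0.0058


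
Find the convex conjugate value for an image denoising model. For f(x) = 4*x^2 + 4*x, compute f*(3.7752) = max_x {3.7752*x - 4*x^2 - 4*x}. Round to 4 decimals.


f*(y) = sup_x {y*x - a*x^2 - b*x} = sup_x {(y-b)*x - a*x^2}
FOC: (y - b) - 2a*x = 0 => x* = (y - b)/(2a)
x* = (3.7752 - 4)/(2*4) = -0.0281
f*(3.7752) = (y-b)^2/(4a) = (3.7752 - 4)^2/(4*4)
= 0.0505/16 = 0.0032


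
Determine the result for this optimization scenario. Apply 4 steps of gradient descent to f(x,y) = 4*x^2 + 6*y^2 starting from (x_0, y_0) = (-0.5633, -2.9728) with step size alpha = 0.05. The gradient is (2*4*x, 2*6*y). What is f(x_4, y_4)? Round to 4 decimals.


Gradient descent on f(x,y) = 4*x^2 + 6*y^2.
Starting point: (-0.5633, -2.9728), alpha = 0.05
Step 1: grad_x = 2*4*-0.5633 = -4.5064, grad_y = 2*6*-2.9728 = -35.6736
  x_1 = -0.5633 - 0.05*-4.5064 = -0.338
  y_1 = -2.9728 - 0.05*-35.6736 = -1.1891
Step 2: grad_x = 2*4*-0.338 = -2.7038, grad_y = 2*6*-1.1891 = -14.2694
  x_2 = -0.338 - 0.05*-2.7038 = -0.2028
  y_2 = -1.1891 - 0.05*-14.2694 = -0.4756
Step 3: grad_x = 2*4*-0.2028 = -1.6223, grad_y = 2*6*-0.4756 = -5.7078
  x_3 = -0.2028 - 0.05*-1.6223 = -0.1217
  y_3 = -0.4756 - 0.05*-5.7078 = -0.1903
Step 4: grad_x = 2*4*-0.1217 = -0.9734, grad_y = 2*6*-0.1903 = -2.2831
  x_4 = -0.1217 - 0.05*-0.9734 = -0.073
  y_4 = -0.1903 - 0.05*-2.2831 = -0.0761
f(-0.073, -0.0761) = 4*(-0.073)^2 + 6*(-0.0761)^2 = 0.0561


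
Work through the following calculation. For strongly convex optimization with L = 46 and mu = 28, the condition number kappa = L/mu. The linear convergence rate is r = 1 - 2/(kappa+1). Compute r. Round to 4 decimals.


Step 1: Compute the condition number.
kappa = L/mu = 46/28 = 1.6429
Step 2: Compute the convergence rate.
r = 1 - 2/(kappa + 1) = 1 - 2*mu/(L + mu) = (L - mu)/(L + mu) = 18/74 = 0.2432


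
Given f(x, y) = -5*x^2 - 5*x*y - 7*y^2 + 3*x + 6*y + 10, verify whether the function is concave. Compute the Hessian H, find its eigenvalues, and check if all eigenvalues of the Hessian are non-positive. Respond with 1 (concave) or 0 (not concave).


The Hessian of f(x,y) = -5*x^2 - 5*x*y - 7*y^2 + 3*x + 6*y + 10 is:
H = [[-10, -5], [-5, -14]]
Trace = -10 - 14 = -24
Determinant = -10*-14 - (-5)^2 = 115
Discriminant = (-24)^2 - 4*115 = 116.0
Eigenvalues: lambda_1 = -17.3852, lambda_2 = -6.6148
The function is concave.

1


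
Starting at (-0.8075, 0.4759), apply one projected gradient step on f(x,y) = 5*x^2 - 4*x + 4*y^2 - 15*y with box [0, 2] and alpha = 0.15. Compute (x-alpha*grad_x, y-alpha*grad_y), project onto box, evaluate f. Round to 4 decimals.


Step 1: Compute gradient at (-0.8075, 0.4759).
grad_x = 2*5*-0.8075 - 4 = -12.075
grad_y = 2*4*0.4759 - 15 = -11.1928
Step 2: Gradient step.
x_raw = -0.8075 - 0.15*-12.075 = 1.0038
y_raw = 0.4759 - 0.15*-11.1928 = 2.1548
Step 3: Project onto [0, 2].
x_proj = clip(1.0038) = 1.0038
y_proj = clip(2.1548) = 2.0
Step 4: Evaluate f.
f(1.0038, 2.0) = -12.9774


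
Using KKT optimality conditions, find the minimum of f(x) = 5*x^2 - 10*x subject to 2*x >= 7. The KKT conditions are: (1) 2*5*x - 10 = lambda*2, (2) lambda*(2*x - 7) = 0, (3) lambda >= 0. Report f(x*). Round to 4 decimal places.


Step 1: Try lambda = 0 (constraint inactive).
x_unc = 10/(2*5) = 1.0
Check: 2*1.0 = 2.0 < 7 -- violated!
Step 2: Constraint must be active: 2*x = 7
x* = 7/2 = 3.5
lambda = (2*5*3.5 - 10)/2 = 12.5
Step 3: Compute optimal value.
f(x*) = 5*3.5^2 - 10*3.5 = 26.25


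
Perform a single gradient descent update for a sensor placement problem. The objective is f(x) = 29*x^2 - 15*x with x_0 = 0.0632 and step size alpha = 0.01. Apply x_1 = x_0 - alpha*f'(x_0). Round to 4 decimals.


We compute the gradient at x_0 and apply the update.
f'(x) = 58*x - 15
f'(0.0632) = 58*0.0632 - 15 = -11.3344
x_1 = 0.0632 - 0.01*-11.3344 = 0.1765


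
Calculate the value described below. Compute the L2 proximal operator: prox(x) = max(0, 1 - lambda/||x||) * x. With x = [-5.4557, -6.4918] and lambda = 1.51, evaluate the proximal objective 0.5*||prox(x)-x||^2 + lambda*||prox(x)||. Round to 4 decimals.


Step 1: Compute ||x||.
||x|| = 8.4799
Step 2: Compute scaling factor.
scale = max(0, 1 - 1.51/8.4799) = 0.8219
Step 3: prox(x) = [-4.4842, -5.3358]
||prox(x)|| = 6.9699
Step 4: Proximal objective.
0.5*||prox-x||^2 = 1.1401
lambda*||prox|| = 10.5245
Total = 11.6645


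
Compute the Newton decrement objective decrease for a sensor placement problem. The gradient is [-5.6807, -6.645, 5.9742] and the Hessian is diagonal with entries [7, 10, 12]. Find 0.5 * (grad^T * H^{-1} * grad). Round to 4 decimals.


Step 1: H is diagonal, so H^(-1) * g = [-0.8115, -0.6645, 0.4979].
Step 2: g^T H^(-1) g = sum_i g_i^2 / H_ii
  = (-5.6807)^2/7 + (-6.645)^2/10 + (5.9742)^2/12
  = 4.6101 + 4.4156 + 2.9743 = 11.9999
Step 3: Objective decrease = 0.5 * g^T H^(-1) g = 6.0


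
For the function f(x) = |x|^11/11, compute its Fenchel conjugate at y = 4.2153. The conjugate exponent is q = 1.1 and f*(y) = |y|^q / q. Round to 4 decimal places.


The conjugate exponent q satisfies 1/p + 1/q = 1.
p = 11, so q = 11/(11 - 1) = 1.1
|y|^q = 4.2153^1.1 = 4.8676
f*(4.2153) = 4.8676 / 1.1 = 4.4251


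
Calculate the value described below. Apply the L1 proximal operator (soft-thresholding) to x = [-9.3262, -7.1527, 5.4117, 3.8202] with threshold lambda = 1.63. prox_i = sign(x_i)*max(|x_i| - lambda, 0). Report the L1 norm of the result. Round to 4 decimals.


Soft-thresholding with lambda = 1.63:
prox(-9.3262) = sign(-9.3262)*max(|-9.3262| - 1.63, 0) = -7.6962
prox(-7.1527) = sign(-7.1527)*max(|-7.1527| - 1.63, 0) = -5.5227
prox(5.4117) = sign(5.4117)*max(|5.4117| - 1.63, 0) = 3.7817
prox(3.8202) = sign(3.8202)*max(|3.8202| - 1.63, 0) = 2.1902
prox(x) = [-7.6962, -5.5227, 3.7817, 2.1902]
||prox(x)||_1 = 7.6962 + 5.5227 + 3.7817 + 2.1902 = 19.1908


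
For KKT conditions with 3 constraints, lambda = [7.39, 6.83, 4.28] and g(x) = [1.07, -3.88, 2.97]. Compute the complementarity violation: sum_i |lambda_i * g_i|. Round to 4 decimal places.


KKT complementary slackness check:
lambda_1 * g_1 = 7.39 * 1.07 = 7.9073
lambda_2 * g_2 = 6.83 * -3.88 = -26.5004
lambda_3 * g_3 = 4.28 * 2.97 = 12.7116
Total violation = 7.9073 + 26.5004 + 12.7116 = 47.1193


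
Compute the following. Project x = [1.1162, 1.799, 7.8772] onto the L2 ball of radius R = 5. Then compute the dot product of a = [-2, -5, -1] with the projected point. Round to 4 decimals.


Step 1: Compute ||x|| (intermediates to 6 decimals).
||x|| = sqrt(1.1162^2 + 1.799^2 + 7.8772^2) = 8.156751
Step 2: Project.
Since ||x|| > R, scale = R/||x|| = 5/8.156751 = 0.612989, proj(x) = scale * x
proj(x) = [0.684218, 1.102767, 4.828637]
Step 3: Dot product.
a^T * proj(x) = -2*0.684218 - 5*1.102767 - 1*4.828637 = -11.7109


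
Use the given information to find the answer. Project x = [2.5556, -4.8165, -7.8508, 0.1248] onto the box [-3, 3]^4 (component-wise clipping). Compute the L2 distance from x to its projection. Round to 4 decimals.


Project each component onto [-3, 3].
clip(2.5556) = 2.5556, clip(-4.8165) = -3.0, clip(-7.8508) = -3.0, clip(0.1248) = 0.1248
Projection = [2.5556, -3.0, -3.0, 0.1248]
Squared diffs: [0.0, 3.2997, 23.5303, 0.0]
Distance = sqrt(26.83) = 5.1798


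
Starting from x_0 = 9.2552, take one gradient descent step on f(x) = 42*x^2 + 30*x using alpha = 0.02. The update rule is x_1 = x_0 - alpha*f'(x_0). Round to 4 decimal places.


We compute the gradient at x_0 and apply the update.
f'(x) = 84*x + 30
f'(9.2552) = 84*9.2552 + 30 = 807.4368
x_1 = 9.2552 - 0.02*807.4368 = -6.8935


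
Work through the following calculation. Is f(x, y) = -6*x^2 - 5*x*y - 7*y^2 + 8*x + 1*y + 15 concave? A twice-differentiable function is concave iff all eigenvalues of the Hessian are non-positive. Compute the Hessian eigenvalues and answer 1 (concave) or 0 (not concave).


The Hessian of f(x,y) = -6*x^2 - 5*x*y - 7*y^2 + 8*x + 1*y + 15 is:
H = [[-12, -5], [-5, -14]]
Trace = -12 - 14 = -26
Determinant = -12*-14 - (-5)^2 = 143
Discriminant = (-26)^2 - 4*143 = 104.0
Eigenvalues: lambda_1 = -18.099, lambda_2 = -7.901
The function is concave.

1


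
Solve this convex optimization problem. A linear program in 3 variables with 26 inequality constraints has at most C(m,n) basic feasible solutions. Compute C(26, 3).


Each vertex corresponds to some choice of n active constraints out of m, so the number of vertices is at most C(m, n) = m! / (n!(m-n)!).
m = 26, n = 3
Numerator: 26 * 25 * 24
Denominator: 3! = 6
C(26, 3) = 2600


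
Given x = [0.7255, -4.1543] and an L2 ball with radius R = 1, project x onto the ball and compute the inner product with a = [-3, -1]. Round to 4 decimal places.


Step 1: Compute ||x|| (intermediates to 6 decimals).
||x|| = sqrt(0.7255^2 + (-4.1543)^2) = 4.217174
Step 2: Project.
Since ||x|| > R, scale = R/||x|| = 1/4.217174 = 0.237126, proj(x) = scale * x
proj(x) = [0.172035, -0.985093]
Step 3: Dot product.
a^T * proj(x) = -3*0.172035 - 1*(-0.985093) = 0.469


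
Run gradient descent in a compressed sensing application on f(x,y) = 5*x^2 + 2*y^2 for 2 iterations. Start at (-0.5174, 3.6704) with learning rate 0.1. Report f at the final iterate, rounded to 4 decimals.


Gradient descent on f(x,y) = 5*x^2 + 2*y^2.
Starting point: (-0.5174, 3.6704), alpha = 0.1
Step 1: grad_x = 2*5*-0.5174 = -5.174, grad_y = 2*2*3.6704 = 14.6816
  x_1 = -0.5174 - 0.1*-5.174 = 0.0
  y_1 = 3.6704 - 0.1*14.6816 = 2.2022
Step 2: grad_x = 2*5*0.0 = 0.0, grad_y = 2*2*2.2022 = 8.809
  x_2 = 0.0 - 0.1*0.0 = 0.0
  y_2 = 2.2022 - 0.1*8.809 = 1.3213
f(0.0, 1.3213) = 5*0.0^2 + 2*1.3213^2 = 3.4919


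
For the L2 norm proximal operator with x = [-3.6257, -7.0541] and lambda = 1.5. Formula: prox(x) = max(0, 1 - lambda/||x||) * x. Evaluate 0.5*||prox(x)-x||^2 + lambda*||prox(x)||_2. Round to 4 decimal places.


Step 1: Compute ||x||.
||x|| = 7.9313
Step 2: Compute scaling factor.
scale = max(0, 1 - 1.5/7.9313) = 0.8109
Step 3: prox(x) = [-2.94, -5.72]
||prox(x)|| = 6.4313
Step 4: Proximal objective.
0.5*||prox-x||^2 = 1.125
lambda*||prox|| = 9.647
Total = 10.772


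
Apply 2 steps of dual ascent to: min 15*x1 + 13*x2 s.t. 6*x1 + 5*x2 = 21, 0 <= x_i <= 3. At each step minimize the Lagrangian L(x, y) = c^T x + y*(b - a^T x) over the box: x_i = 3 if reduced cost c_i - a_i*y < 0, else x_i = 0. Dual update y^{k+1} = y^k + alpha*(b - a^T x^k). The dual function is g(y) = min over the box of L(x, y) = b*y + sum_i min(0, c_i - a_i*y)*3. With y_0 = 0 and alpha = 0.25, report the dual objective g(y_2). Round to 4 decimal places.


Dual ascent for LP: min 15*x1 + 13*x2, 6*x1 + 5*x2 = 21, 0 <= x_i <= 3
Step 1: y^k = 0.0, reduced costs: (15.0, 13.0)
  x^k = (0.0, 0.0), subgradient = b - a^T x = 21.0
  y^{k+1} = 0.0 + 0.25*21.0 = 5.25
Step 2: y^k = 5.25, reduced costs: (-16.5, -13.25)
  x^k = (3.0, 3.0), subgradient = b - a^T x = -12.0
  y^{k+1} = 5.25 + 0.25*-12.0 = 2.25
Dual objective at y_2 = 2.25: reduced costs (1.5, 1.75), box minimizer x = (0.0, 0.0)
g(y_2) = b*y + (c1 - a1*y)*x1 + (c2 - a2*y)*x2 = 21*2.25 + 1.5*0.0 + 1.75*0.0 = 47.25 + 0.0 + 0.0 = 47.25


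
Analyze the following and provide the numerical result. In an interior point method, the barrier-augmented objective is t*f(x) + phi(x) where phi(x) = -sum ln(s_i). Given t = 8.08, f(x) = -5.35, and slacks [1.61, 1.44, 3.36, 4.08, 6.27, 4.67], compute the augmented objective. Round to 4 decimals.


Step 1: Compute log-barrier.
ln values: [0.4762, 0.3646, 1.2119, 1.4061, 1.8358, 1.5412]
phi = -(0.4762 + 0.3646 + 1.2119 + 1.4061 + 1.8358 + 1.5412) = -6.8359
Step 2: Compute augmented objective.
t*f(x) = 8.08*-5.35 = -43.228
Total = -43.228 - 6.8359 = -50.0639


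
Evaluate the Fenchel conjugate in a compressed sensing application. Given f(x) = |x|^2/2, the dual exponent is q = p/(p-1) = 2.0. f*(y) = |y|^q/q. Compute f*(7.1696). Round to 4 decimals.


The conjugate exponent q satisfies 1/p + 1/q = 1.
p = 2, so q = 2/(2 - 1) = 2.0
|y|^q = 7.1696^2.0 = 51.4032
f*(7.1696) = 51.4032 / 2.0 = 25.7016


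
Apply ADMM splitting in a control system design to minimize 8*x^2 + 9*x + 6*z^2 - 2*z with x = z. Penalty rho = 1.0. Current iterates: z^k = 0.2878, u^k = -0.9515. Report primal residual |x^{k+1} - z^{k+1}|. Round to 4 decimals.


ADMM iteration with rho = 1.0, z^k = 0.2878, u^k = -0.9515
Step 1: x-update.
Minimize 8*x^2 + 9*x + (1.0/2)*(x - 0.2878 - 0.9515)^2
FOC: (2*8 + 1.0)*x = -9 + 1.0*(0.2878 + 0.9515)
x^{k+1} = -0.4565
Step 2: z-update.
Minimize 6*z^2 - 2*z + (1.0/2)*(-0.4565 - z - 0.9515)^2
FOC: (2*6 + 1.0)*z = 2 + 1.0*(-0.4565 - 0.9515)
z^{k+1} = 0.0455
Step 3: u-update.
u^{k+1} = -0.9515 - 0.4565 - 0.0455 = -1.4535
Step 4: Primal residual = |-0.4565 - 0.0455| = 0.502


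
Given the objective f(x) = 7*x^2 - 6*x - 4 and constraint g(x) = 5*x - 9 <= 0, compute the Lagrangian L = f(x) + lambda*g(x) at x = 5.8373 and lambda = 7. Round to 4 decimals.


Step 1: Evaluate f(x).
f(5.8373) = 7*5.8373^2 - 6*5.8373 - 4 = 199.4947
Step 2: Evaluate g(x).
g(5.8373) = 5*5.8373 - 9 = 20.1865
Step 3: Compute Lagrangian.
L = 199.4947 + 7*20.1865 = 340.8002


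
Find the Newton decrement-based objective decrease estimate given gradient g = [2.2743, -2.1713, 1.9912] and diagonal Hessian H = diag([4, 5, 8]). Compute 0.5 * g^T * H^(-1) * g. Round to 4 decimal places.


Step 1: H is diagonal, so H^(-1) * g = [0.5686, -0.4343, 0.2489].
Step 2: g^T H^(-1) g = sum_i g_i^2 / H_ii
  = (2.2743)^2/4 + (-2.1713)^2/5 + (1.9912)^2/8
  = 1.2931 + 0.9429 + 0.4956 = 2.7316
Step 3: Objective decrease = 0.5 * g^T H^(-1) g = 1.3658


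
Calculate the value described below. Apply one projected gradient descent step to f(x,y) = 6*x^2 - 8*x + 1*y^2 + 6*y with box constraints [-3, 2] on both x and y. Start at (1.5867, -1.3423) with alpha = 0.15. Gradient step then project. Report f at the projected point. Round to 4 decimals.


Step 1: Compute gradient at (1.5867, -1.3423).
grad_x = 2*6*1.5867 - 8 = 11.0404
grad_y = 2*1*-1.3423 + 6 = 3.3154
Step 2: Gradient step.
x_raw = 1.5867 - 0.15*11.0404 = -0.0694
y_raw = -1.3423 - 0.15*3.3154 = -1.8396
Step 3: Project onto [-3, 2].
x_proj = clip(-0.0694) = -0.0694
y_proj = clip(-1.8396) = -1.8396
Step 4: Evaluate f.
f(-0.0694, -1.8396) = -7.0698


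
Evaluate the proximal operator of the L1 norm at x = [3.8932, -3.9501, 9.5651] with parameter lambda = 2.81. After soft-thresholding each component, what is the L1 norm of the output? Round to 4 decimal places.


Soft-thresholding with lambda = 2.81:
prox(3.8932) = sign(3.8932)*max(|3.8932| - 2.81, 0) = 1.0832
prox(-3.9501) = sign(-3.9501)*max(|-3.9501| - 2.81, 0) = -1.1401
prox(9.5651) = sign(9.5651)*max(|9.5651| - 2.81, 0) = 6.7551
prox(x) = [1.0832, -1.1401, 6.7551]
||prox(x)||_1 = 1.0832 + 1.1401 + 6.7551 = 8.9784


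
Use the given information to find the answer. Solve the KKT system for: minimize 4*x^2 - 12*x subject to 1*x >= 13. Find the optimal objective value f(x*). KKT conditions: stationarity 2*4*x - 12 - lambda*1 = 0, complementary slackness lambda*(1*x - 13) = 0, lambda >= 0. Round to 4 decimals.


Step 1: Try lambda = 0 (constraint inactive).
x_unc = 12/(2*4) = 1.5
Check: 1*1.5 = 1.5 < 13 -- violated!
Step 2: Constraint must be active: 1*x = 13
x* = 13/1 = 13.0
lambda = (2*4*13.0 - 12)/1 = 92.0
Step 3: Compute optimal value.
f(x*) = 4*13.0^2 - 12*13.0 = 520.0


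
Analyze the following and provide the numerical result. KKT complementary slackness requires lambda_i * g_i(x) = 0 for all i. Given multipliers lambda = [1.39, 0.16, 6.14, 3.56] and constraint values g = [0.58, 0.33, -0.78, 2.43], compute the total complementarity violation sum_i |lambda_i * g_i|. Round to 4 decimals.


KKT complementary slackness check:
lambda_1 * g_1 = 1.39 * 0.58 = 0.8062
lambda_2 * g_2 = 0.16 * 0.33 = 0.0528
lambda_3 * g_3 = 6.14 * -0.78 = -4.7892
lambda_4 * g_4 = 3.56 * 2.43 = 8.6508
Total violation = 0.8062 + 0.0528 + 4.7892 + 8.6508 = 14.299


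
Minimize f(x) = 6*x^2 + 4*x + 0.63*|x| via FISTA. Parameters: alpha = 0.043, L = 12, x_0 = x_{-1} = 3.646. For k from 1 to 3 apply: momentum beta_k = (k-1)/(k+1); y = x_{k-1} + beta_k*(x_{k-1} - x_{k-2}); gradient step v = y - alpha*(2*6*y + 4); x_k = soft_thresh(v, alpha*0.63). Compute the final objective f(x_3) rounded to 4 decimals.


FISTA on f(x) = 6*x^2 + 4*x + 0.63*|x|
L = 12, alpha = 0.043
Iteration 1: beta = 0.0, y = 3.646 + 0.0*(3.646 - 3.646) = 3.646
  grad(y) = 47.752, v = y - alpha*grad = 1.5927
  prox(v) = soft_thresh(1.5927, 0.0271) = 1.5656
Iteration 2: beta = 0.3333, y = 1.5656 + 0.3333*(1.5656 - 3.646) = 0.8721
  grad(y) = 14.4652, v = y - alpha*grad = 0.2501
  prox(v) = soft_thresh(0.2501, 0.0271) = 0.223
Iteration 3: beta = 0.5, y = 0.223 + 0.5*(0.223 - 1.5656) = -0.4483
  grad(y) = -1.3793, v = y - alpha*grad = -0.389
  prox(v) = soft_thresh(-0.389, 0.0271) = -0.3619
f(x_3) = 6*(-0.3619)^2 + 4*(-0.3619) + 0.63*|-0.3619| = -0.4338


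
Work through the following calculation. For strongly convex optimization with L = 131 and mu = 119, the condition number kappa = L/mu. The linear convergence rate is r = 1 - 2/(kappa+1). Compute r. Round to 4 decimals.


Step 1: Compute the condition number.
kappa = L/mu = 131/119 = 1.1008
Step 2: Compute the convergence rate.
r = 1 - 2/(kappa + 1) = 1 - 2*mu/(L + mu) = (L - mu)/(L + mu) = 12/250 = 0.048


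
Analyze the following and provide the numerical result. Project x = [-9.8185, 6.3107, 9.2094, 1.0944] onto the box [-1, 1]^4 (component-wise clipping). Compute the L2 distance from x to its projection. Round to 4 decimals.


Project each component onto [-1, 1].
clip(-9.8185) = -1.0, clip(6.3107) = 1.0, clip(9.2094) = 1.0, clip(1.0944) = 1.0
Projection = [-1.0, 1.0, 1.0, 1.0]
Squared diffs: [77.7659, 28.2035, 67.3942, 0.0089]
Distance = sqrt(173.3725) = 13.1671


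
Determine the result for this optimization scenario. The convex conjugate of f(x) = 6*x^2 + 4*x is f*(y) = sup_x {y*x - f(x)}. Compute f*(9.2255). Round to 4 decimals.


f*(y) = sup_x {y*x - a*x^2 - b*x} = sup_x {(y-b)*x - a*x^2}
FOC: (y - b) - 2a*x = 0 => x* = (y - b)/(2a)
x* = (9.2255 - 4)/(2*6) = 0.4355
f*(9.2255) = (y-b)^2/(4a) = (9.2255 - 4)^2/(4*6)
= 27.3059/24 = 1.1377


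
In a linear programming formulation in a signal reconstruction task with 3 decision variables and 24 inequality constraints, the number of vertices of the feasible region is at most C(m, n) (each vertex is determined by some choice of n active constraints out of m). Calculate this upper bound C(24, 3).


Each vertex corresponds to some choice of n active constraints out of m, so the number of vertices is at most C(m, n) = m! / (n!(m-n)!).
m = 24, n = 3
Numerator: 24 * 23 * 22
Denominator: 3! = 6
C(24, 3) = 2024


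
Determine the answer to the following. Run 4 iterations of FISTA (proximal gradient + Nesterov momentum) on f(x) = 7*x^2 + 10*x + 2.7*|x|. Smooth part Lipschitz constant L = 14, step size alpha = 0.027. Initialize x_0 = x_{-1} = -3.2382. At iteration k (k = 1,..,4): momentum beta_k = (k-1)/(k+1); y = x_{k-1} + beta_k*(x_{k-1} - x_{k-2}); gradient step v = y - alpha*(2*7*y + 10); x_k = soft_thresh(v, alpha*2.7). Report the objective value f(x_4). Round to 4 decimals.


FISTA on f(x) = 7*x^2 + 10*x + 2.7*|x|
L = 14, alpha = 0.027
Iteration 1: beta = 0.0, y = -3.2382 + 0.0*(-3.2382 + 3.2382) = -3.2382
  grad(y) = -35.3348, v = y - alpha*grad = -2.2842
  prox(v) = soft_thresh(-2.2842, 0.0729) = -2.2113
Iteration 2: beta = 0.3333, y = -2.2113 + 0.3333*(-2.2113 + 3.2382) = -1.8689
  grad(y) = -16.1653, v = y - alpha*grad = -1.4325
  prox(v) = soft_thresh(-1.4325, 0.0729) = -1.3596
Iteration 3: beta = 0.5, y = -1.3596 + 0.5*(-1.3596 + 2.2113) = -0.9337
  grad(y) = -3.0725, v = y - alpha*grad = -0.8508
  prox(v) = soft_thresh(-0.8508, 0.0729) = -0.7779
Iteration 4: beta = 0.6, y = -0.7779 + 0.6*(-0.7779 + 1.3596) = -0.4289
  grad(y) = 3.9958, v = y - alpha*grad = -0.5368
  prox(v) = soft_thresh(-0.5368, 0.0729) = -0.4639
f(x_4) = 7*(-0.4639)^2 + 10*(-0.4639) + 2.7*|-0.4639| = -1.88


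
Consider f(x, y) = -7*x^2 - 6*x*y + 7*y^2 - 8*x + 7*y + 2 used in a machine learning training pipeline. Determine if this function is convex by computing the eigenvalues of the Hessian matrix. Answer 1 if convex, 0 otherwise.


The Hessian of f(x,y) = -7*x^2 - 6*x*y + 7*y^2 - 8*x + 7*y + 2 is:
H = [[-14, -6], [-6, 14]]
Trace = -14 + 14 = 0
Determinant = -14*14 - (-6)^2 = -232
Discriminant = (0)^2 - 4*-232 = 928.0
Eigenvalues: lambda_1 = -15.2315, lambda_2 = 15.2315
The function is not convex.

0


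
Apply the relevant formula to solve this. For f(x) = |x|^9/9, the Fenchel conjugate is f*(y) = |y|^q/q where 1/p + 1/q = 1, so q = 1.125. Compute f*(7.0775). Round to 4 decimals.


The conjugate exponent q satisfies 1/p + 1/q = 1.
p = 9, so q = 9/(9 - 1) = 1.125
|y|^q = 7.0775^1.125 = 9.0389
f*(7.0775) = 9.0389 / 1.125 = 8.0346


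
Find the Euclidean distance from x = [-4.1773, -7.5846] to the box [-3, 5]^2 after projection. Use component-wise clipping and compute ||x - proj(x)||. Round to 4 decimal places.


Project each component onto [-3, 5].
clip(-4.1773) = -3.0, clip(-7.5846) = -3.0
Projection = [-3.0, -3.0]
Squared diffs: [1.386, 21.0186]
Distance = sqrt(22.4046) = 4.7333


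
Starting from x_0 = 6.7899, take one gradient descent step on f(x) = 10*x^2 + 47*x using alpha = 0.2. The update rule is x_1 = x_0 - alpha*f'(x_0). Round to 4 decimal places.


We compute the gradient at x_0 and apply the update.
f'(x) = 20*x + 47
f'(6.7899) = 20*6.7899 + 47 = 182.798
x_1 = 6.7899 - 0.2*182.798 = -29.7697


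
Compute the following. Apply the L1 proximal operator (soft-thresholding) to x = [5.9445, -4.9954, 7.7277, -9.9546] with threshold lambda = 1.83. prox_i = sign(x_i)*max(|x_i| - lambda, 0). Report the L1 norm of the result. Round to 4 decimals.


Soft-thresholding with lambda = 1.83:
prox(5.9445) = sign(5.9445)*max(|5.9445| - 1.83, 0) = 4.1145
prox(-4.9954) = sign(-4.9954)*max(|-4.9954| - 1.83, 0) = -3.1654
prox(7.7277) = sign(7.7277)*max(|7.7277| - 1.83, 0) = 5.8977
prox(-9.9546) = sign(-9.9546)*max(|-9.9546| - 1.83, 0) = -8.1246
prox(x) = [4.1145, -3.1654, 5.8977, -8.1246]
||prox(x)||_1 = 4.1145 + 3.1654 + 5.8977 + 8.1246 = 21.3022


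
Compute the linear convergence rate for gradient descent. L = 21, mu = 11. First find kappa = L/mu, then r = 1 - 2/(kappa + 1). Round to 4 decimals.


Step 1: Compute the condition number.
kappa = L/mu = 21/11 = 1.9091
Step 2: Compute the convergence rate.
r = 1 - 2/(kappa + 1) = 1 - 2*mu/(L + mu) = (L - mu)/(L + mu) = 10/32 = 0.3125


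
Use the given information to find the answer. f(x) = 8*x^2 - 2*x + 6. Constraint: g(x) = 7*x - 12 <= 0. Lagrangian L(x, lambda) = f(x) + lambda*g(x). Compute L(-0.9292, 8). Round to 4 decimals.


Step 1: Evaluate f(x).
f(-0.9292) = 8*(-0.9292)^2 - 2*(-0.9292) + 6 = 14.7657
Step 2: Evaluate g(x).
g(-0.9292) = 7*-0.9292 - 12 = -18.5044
Step 3: Compute Lagrangian.
L = 14.7657 + 8*-18.5044 = -133.2695


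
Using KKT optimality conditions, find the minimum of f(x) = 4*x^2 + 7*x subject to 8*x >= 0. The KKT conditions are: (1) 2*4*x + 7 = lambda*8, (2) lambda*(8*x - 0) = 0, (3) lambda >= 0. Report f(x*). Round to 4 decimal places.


Step 1: Try lambda = 0 (constraint inactive).
x_unc = -7/(2*4) = -0.875
Check: 8*-0.875 = -7.0 < 0 -- violated!
Step 2: Constraint must be active: 8*x = 0
x* = 0/8 = 0.0
lambda = (2*4*0.0 + 7)/8 = 0.875
Step 3: Compute optimal value.
f(x*) = 4*0.0^2 + 7*0.0 = 0.0


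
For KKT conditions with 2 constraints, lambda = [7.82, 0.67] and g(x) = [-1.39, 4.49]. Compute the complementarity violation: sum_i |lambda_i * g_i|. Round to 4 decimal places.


KKT complementary slackness check:
lambda_1 * g_1 = 7.82 * -1.39 = -10.8698
lambda_2 * g_2 = 0.67 * 4.49 = 3.0083
Total violation = 10.8698 + 3.0083 = 13.8781


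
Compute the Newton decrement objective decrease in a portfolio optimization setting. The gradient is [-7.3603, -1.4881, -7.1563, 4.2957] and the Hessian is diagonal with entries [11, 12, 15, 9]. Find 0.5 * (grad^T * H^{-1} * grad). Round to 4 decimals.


Step 1: H is diagonal, so H^(-1) * g = [-0.6691, -0.124, -0.4771, 0.4773].
Step 2: g^T H^(-1) g = sum_i g_i^2 / H_ii
  = (-7.3603)^2/11 + (-1.4881)^2/12 + (-7.1563)^2/15 + (4.2957)^2/9
  = 4.9249 + 0.1845 + 3.4142 + 2.0503 = 10.574
Step 3: Objective decrease = 0.5 * g^T H^(-1) g = 5.287


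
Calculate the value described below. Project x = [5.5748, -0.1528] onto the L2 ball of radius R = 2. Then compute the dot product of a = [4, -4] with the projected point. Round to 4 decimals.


Step 1: Compute ||x|| (intermediates to 6 decimals).
||x|| = sqrt(5.5748^2 + (-0.1528)^2) = 5.576894
Step 2: Project.
Since ||x|| > R, scale = R/||x|| = 2/5.576894 = 0.358623, proj(x) = scale * x
proj(x) = [1.999252, -0.054798]
Step 3: Dot product.
a^T * proj(x) = 4*1.999252 - 4*(-0.054798) = 8.2162


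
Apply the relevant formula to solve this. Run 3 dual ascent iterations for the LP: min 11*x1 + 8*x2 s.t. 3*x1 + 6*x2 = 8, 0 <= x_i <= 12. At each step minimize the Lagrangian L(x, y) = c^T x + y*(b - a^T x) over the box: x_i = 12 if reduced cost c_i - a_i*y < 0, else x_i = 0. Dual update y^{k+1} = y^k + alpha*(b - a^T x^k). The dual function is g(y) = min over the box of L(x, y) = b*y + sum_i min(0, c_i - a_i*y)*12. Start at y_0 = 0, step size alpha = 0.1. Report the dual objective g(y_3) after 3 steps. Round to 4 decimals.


Dual ascent for LP: min 11*x1 + 8*x2, 3*x1 + 6*x2 = 8, 0 <= x_i <= 12
Step 1: y^k = 0.0, reduced costs: (11.0, 8.0)
  x^k = (0.0, 0.0), subgradient = b - a^T x = 8.0
  y^{k+1} = 0.0 + 0.1*8.0 = 0.8
Step 2: y^k = 0.8, reduced costs: (8.6, 3.2)
  x^k = (0.0, 0.0), subgradient = b - a^T x = 8.0
  y^{k+1} = 0.8 + 0.1*8.0 = 1.6
Step 3: y^k = 1.6, reduced costs: (6.2, -1.6)
  x^k = (0.0, 12.0), subgradient = b - a^T x = -64.0
  y^{k+1} = 1.6 + 0.1*-64.0 = -4.8
Dual objective at y_3 = -4.8: reduced costs (25.4, 36.8), box minimizer x = (0.0, 0.0)
g(y_3) = b*y + (c1 - a1*y)*x1 + (c2 - a2*y)*x2 = 8*(-4.8) + 25.4*0.0 + 36.8*0.0 = -38.4 + 0.0 + 0.0 = -38.4


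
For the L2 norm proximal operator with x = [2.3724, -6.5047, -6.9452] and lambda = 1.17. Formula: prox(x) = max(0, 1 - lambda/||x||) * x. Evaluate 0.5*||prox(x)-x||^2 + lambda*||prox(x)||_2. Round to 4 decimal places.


Step 1: Compute ||x||.
||x|| = 9.8069
Step 2: Compute scaling factor.
scale = max(0, 1 - 1.17/9.8069) = 0.8807
Step 3: prox(x) = [2.0894, -5.7287, -6.1166]
||prox(x)|| = 8.6369
Step 4: Proximal objective.
0.5*||prox-x||^2 = 0.6845
lambda*||prox|| = 10.1052
Total = 10.7896


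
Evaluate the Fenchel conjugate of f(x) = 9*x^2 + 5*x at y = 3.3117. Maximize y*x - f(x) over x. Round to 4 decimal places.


f*(y) = sup_x {y*x - a*x^2 - b*x} = sup_x {(y-b)*x - a*x^2}
FOC: (y - b) - 2a*x = 0 => x* = (y - b)/(2a)
x* = (3.3117 - 5)/(2*9) = -0.0938
f*(3.3117) = (y-b)^2/(4a) = (3.3117 - 5)^2/(4*9)
= 2.8504/36 = 0.0792


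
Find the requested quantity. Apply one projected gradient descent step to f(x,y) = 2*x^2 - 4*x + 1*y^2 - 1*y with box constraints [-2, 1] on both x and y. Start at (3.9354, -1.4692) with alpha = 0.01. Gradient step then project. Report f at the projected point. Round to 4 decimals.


Step 1: Compute gradient at (3.9354, -1.4692).
grad_x = 2*2*3.9354 - 4 = 11.7416
grad_y = 2*1*-1.4692 - 1 = -3.9384
Step 2: Gradient step.
x_raw = 3.9354 - 0.01*11.7416 = 3.818
y_raw = -1.4692 - 0.01*-3.9384 = -1.4298
Step 3: Project onto [-2, 1].
x_proj = clip(3.818) = 1.0
y_proj = clip(-1.4298) = -1.4298
Step 4: Evaluate f.
f(1.0, -1.4298) = 1.4742


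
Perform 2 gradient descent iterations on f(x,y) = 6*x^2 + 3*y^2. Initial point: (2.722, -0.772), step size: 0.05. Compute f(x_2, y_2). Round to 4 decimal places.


Gradient descent on f(x,y) = 6*x^2 + 3*y^2.
Starting point: (2.722, -0.772), alpha = 0.05
Step 1: grad_x = 2*6*2.722 = 32.664, grad_y = 2*3*-0.772 = -4.632
  x_1 = 2.722 - 0.05*32.664 = 1.0888
  y_1 = -0.772 - 0.05*-4.632 = -0.5404
Step 2: grad_x = 2*6*1.0888 = 13.0656, grad_y = 2*3*-0.5404 = -3.2424
  x_2 = 1.0888 - 0.05*13.0656 = 0.4355
  y_2 = -0.5404 - 0.05*-3.2424 = -0.3783
f(0.4355, -0.3783) = 6*0.4355^2 + 3*(-0.3783)^2 = 1.5674


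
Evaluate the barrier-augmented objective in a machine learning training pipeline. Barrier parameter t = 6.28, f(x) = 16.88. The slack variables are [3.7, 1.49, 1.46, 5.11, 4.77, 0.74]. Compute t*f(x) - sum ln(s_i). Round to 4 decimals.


Step 1: Compute log-barrier.
ln values: [1.3083, 0.3988, 0.3784, 1.6312, 1.5623, -0.3011]
phi = -(1.3083 + 0.3988 + 0.3784 + 1.6312 + 1.5623 - 0.3011) = -4.978
Step 2: Compute augmented objective.
t*f(x) = 6.28*16.88 = 106.0064
Total = 106.0064 - 4.978 = 101.0284


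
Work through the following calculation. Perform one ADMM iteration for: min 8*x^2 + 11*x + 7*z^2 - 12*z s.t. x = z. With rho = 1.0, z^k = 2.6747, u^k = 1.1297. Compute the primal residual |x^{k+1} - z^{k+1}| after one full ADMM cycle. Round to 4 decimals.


ADMM iteration with rho = 1.0, z^k = 2.6747, u^k = 1.1297
Step 1: x-update.
Minimize 8*x^2 + 11*x + (1.0/2)*(x - 2.6747 + 1.1297)^2
FOC: (2*8 + 1.0)*x = -11 + 1.0*(2.6747 - 1.1297)
x^{k+1} = -0.5562
Step 2: z-update.
Minimize 7*z^2 - 12*z + (1.0/2)*(-0.5562 - z + 1.1297)^2
FOC: (2*7 + 1.0)*z = 12 + 1.0*(-0.5562 + 1.1297)
z^{k+1} = 0.8382
Step 3: u-update.
u^{k+1} = 1.1297 - 0.5562 - 0.8382 = -0.2647
Step 4: Primal residual = |-0.5562 - 0.8382| = 1.3944


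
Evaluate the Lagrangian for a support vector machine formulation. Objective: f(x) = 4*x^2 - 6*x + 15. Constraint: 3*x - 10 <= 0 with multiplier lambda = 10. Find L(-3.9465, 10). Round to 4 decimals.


Step 1: Evaluate f(x).
f(-3.9465) = 4*(-3.9465)^2 - 6*(-3.9465) + 15 = 100.9784
Step 2: Evaluate g(x).
g(-3.9465) = 3*-3.9465 - 10 = -21.8395
Step 3: Compute Lagrangian.
L = 100.9784 + 10*-21.8395 = -117.4166


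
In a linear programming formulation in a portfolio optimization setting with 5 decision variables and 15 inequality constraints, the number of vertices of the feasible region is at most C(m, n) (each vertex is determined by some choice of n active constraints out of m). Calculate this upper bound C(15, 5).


Each vertex corresponds to some choice of n active constraints out of m, so the number of vertices is at most C(m, n) = m! / (n!(m-n)!).
m = 15, n = 5
Numerator: 15 * 14 * 13 * 12 * 11
Denominator: 5! = 120
C(15, 5) = 3003


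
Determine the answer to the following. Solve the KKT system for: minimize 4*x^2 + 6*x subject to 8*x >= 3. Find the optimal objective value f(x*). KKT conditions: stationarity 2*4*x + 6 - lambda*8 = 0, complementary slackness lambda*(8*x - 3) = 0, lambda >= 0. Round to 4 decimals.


Step 1: Try lambda = 0 (constraint inactive).
x_unc = -6/(2*4) = -0.75
Check: 8*-0.75 = -6.0 < 3 -- violated!
Step 2: Constraint must be active: 8*x = 3
x* = 3/8 = 0.375
lambda = (2*4*0.375 + 6)/8 = 1.125
Step 3: Compute optimal value.
f(x*) = 4*0.375^2 + 6*0.375 = 2.8125


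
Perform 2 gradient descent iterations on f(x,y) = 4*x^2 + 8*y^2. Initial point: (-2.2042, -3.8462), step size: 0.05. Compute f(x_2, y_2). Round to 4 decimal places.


Gradient descent on f(x,y) = 4*x^2 + 8*y^2.
Starting point: (-2.2042, -3.8462), alpha = 0.05
Step 1: grad_x = 2*4*-2.2042 = -17.6336, grad_y = 2*8*-3.8462 = -61.5392
  x_1 = -2.2042 - 0.05*-17.6336 = -1.3225
  y_1 = -3.8462 - 0.05*-61.5392 = -0.7692
Step 2: grad_x = 2*4*-1.3225 = -10.5802, grad_y = 2*8*-0.7692 = -12.3078
  x_2 = -1.3225 - 0.05*-10.5802 = -0.7935
  y_2 = -0.7692 - 0.05*-12.3078 = -0.1538
f(-0.7935, -0.1538) = 4*(-0.7935)^2 + 8*(-0.1538)^2 = 2.708


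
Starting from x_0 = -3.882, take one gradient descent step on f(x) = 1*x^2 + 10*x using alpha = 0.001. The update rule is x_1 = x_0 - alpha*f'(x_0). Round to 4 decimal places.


We compute the gradient at x_0 and apply the update.
f'(x) = 2*x + 10
f'(-3.882) = 2*-3.882 + 10 = 2.236
x_1 = -3.882 - 0.001*2.236 = -3.8842


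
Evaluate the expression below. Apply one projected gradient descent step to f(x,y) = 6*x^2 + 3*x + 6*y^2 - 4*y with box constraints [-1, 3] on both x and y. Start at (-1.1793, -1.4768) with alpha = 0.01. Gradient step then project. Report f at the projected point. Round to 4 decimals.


Step 1: Compute gradient at (-1.1793, -1.4768).
grad_x = 2*6*-1.1793 + 3 = -11.1516
grad_y = 2*6*-1.4768 - 4 = -21.7216
Step 2: Gradient step.
x_raw = -1.1793 - 0.01*-11.1516 = -1.0678
y_raw = -1.4768 - 0.01*-21.7216 = -1.2596
Step 3: Project onto [-1, 3].
x_proj = clip(-1.0678) = -1.0
y_proj = clip(-1.2596) = -1.0
Step 4: Evaluate f.
f(-1.0, -1.0) = 13.0


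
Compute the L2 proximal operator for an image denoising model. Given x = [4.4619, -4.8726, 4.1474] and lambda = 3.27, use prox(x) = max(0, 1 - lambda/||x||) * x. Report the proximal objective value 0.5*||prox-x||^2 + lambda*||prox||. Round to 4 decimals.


Step 1: Compute ||x||.
||x|| = 7.8008
Step 2: Compute scaling factor.
scale = max(0, 1 - 3.27/7.8008) = 0.5808
Step 3: prox(x) = [2.5915, -2.8301, 2.4088]
||prox(x)|| = 4.5308
Step 4: Proximal objective.
0.5*||prox-x||^2 = 5.3465
lambda*||prox|| = 14.8157
Total = 20.162


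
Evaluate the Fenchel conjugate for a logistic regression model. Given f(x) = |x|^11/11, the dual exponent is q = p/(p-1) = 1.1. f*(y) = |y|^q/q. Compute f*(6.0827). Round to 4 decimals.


The conjugate exponent q satisfies 1/p + 1/q = 1.
p = 11, so q = 11/(11 - 1) = 1.1
|y|^q = 6.0827^1.1 = 7.2863
f*(6.0827) = 7.2863 / 1.1 = 6.6239


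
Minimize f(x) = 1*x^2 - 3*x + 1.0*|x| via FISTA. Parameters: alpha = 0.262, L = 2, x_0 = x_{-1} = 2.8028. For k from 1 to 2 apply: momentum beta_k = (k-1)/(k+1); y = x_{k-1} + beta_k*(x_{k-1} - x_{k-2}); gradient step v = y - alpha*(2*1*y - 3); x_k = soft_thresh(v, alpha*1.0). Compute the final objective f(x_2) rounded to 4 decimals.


FISTA on f(x) = 1*x^2 - 3*x + 1.0*|x|
L = 2, alpha = 0.262
Iteration 1: beta = 0.0, y = 2.8028 + 0.0*(2.8028 - 2.8028) = 2.8028
  grad(y) = 2.6056, v = y - alpha*grad = 2.1201
  prox(v) = soft_thresh(2.1201, 0.262) = 1.8581
Iteration 2: beta = 0.3333, y = 1.8581 + 0.3333*(1.8581 - 2.8028) = 1.5432
  grad(y) = 0.0865, v = y - alpha*grad = 1.5206
  prox(v) = soft_thresh(1.5206, 0.262) = 1.2586
f(x_2) = 1*1.2586^2 - 3*1.2586 + 1.0*|1.2586| = -0.9331


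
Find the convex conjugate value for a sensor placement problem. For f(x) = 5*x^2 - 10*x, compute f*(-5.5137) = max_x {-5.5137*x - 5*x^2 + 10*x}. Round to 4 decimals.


f*(y) = sup_x {y*x - a*x^2 - b*x} = sup_x {(y-b)*x - a*x^2}
FOC: (y - b) - 2a*x = 0 => x* = (y - b)/(2a)
x* = (-5.5137 + 10)/(2*5) = 0.4486
f*(-5.5137) = (y-b)^2/(4a) = (-5.5137 + 10)^2/(4*5)
= 20.1269/20 = 1.0063


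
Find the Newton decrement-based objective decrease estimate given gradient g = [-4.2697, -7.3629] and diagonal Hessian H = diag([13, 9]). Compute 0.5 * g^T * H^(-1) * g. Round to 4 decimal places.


Step 1: H is diagonal, so H^(-1) * g = [-0.3284, -0.8181].
Step 2: g^T H^(-1) g = sum_i g_i^2 / H_ii
  = (-4.2697)^2/13 + (-7.3629)^2/9
  = 1.4023 + 6.0236 = 7.4259
Step 3: Objective decrease = 0.5 * g^T H^(-1) g = 3.713


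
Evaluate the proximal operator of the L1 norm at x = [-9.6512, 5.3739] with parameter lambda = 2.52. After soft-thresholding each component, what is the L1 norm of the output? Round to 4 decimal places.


Soft-thresholding with lambda = 2.52:
prox(-9.6512) = sign(-9.6512)*max(|-9.6512| - 2.52, 0) = -7.1312
prox(5.3739) = sign(5.3739)*max(|5.3739| - 2.52, 0) = 2.8539
prox(x) = [-7.1312, 2.8539]
||prox(x)||_1 = 7.1312 + 2.8539 = 9.9851


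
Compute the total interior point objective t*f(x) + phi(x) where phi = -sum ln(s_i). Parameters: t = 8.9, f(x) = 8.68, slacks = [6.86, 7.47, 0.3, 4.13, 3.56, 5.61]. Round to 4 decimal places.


Step 1: Compute log-barrier.
ln values: [1.9257, 2.0109, -1.204, 1.4183, 1.2698, 1.7246]
phi = -(1.9257 + 2.0109 - 1.204 + 1.4183 + 1.2698 + 1.7246) = -7.1452
Step 2: Compute augmented objective.
t*f(x) = 8.9*8.68 = 77.252
Total = 77.252 - 7.1452 = 70.1068


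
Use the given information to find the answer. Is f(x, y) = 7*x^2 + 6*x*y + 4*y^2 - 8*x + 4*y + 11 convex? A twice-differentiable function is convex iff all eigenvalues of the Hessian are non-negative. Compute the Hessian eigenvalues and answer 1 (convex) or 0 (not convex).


The Hessian of f(x,y) = 7*x^2 + 6*x*y + 4*y^2 - 8*x + 4*y + 11 is:
H = [[14, 6], [6, 8]]
Trace = 14 + 8 = 22
Determinant = 14*8 - (6)^2 = 76
Discriminant = (22)^2 - 4*76 = 180.0
Eigenvalues: lambda_1 = 4.2918, lambda_2 = 17.7082
The function is convex.

1
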